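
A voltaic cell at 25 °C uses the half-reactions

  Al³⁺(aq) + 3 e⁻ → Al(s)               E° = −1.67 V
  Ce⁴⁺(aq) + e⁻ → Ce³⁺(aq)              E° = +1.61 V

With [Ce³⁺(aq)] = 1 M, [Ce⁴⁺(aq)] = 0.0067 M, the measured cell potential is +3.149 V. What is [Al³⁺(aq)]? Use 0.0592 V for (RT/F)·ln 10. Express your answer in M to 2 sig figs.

Ce⁴⁺/Ce³⁺ is the cathode (higher E°); E°cell = +1.61 − (−1.67) = +3.28 V with n = 3.
Since E = E° − (0.0592/n)·log Q, log Q = n(E° − E)/0.0592 = 6.639.
The balanced reaction is 3 Ce⁴⁺(aq) + Al(s) → 3 Ce³⁺(aq) + Al³⁺(aq), so Q = ([Ce³⁺(aq)]^3·[Al³⁺(aq)]) / [Ce⁴⁺(aq)]^3.
Isolating [Al³⁺(aq)] in Q = 10^{6.639} yields log [Al³⁺(aq)] = 0.117, i.e. 1.3 M.

1.3 M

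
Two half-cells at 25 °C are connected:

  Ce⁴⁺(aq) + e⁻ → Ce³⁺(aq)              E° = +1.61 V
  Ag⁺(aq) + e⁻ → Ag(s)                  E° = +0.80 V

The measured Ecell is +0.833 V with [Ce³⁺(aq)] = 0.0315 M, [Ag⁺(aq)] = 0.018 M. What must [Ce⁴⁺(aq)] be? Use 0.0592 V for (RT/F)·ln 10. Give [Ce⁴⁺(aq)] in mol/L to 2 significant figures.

0.0014 M

Ce⁴⁺/Ce³⁺ is the cathode (higher E°); E°cell = +1.61 − (+0.80) = +0.81 V with n = 1.
From the Nernst equation, log Q = n(E° − E)/0.0592 = 1·(+0.81 − (+0.833))/0.0592 = −0.389.
For Ce⁴⁺(aq) + Ag(s) → Ce³⁺(aq) + Ag⁺(aq), the reaction quotient is Q = ([Ce³⁺(aq)]·[Ag⁺(aq)]) / [Ce⁴⁺(aq)].
Solving for the unknown gives log [Ce⁴⁺(aq)] = −2.857, so [Ce⁴⁺(aq)] ≈ 0.0014 M.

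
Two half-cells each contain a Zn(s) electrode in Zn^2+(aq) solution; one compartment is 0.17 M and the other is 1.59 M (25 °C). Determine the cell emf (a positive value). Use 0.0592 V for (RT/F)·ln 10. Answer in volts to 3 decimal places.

For a concentration cell E°cell = 0, since both electrodes use the same couple.
The compartment with the higher Zn^2+(aq) concentration (1.59 M) acts as the cathode; ions are reduced there and produced at the dilute (0.17 M) anode.
With n = 2, Ecell = −(0.0592/2)·log([dilute]/[conc]) = −(0.0592/2)·log(0.17/1.59) = +0.029 V.

0.029 V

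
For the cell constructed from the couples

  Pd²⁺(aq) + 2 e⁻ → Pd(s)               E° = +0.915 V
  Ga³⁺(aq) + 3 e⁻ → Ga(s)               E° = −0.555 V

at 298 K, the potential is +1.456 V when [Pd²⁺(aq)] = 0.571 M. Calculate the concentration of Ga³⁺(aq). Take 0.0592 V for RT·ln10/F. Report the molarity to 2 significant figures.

2.2 M

The Pd²⁺/Pd couple has the larger reduction potential, so it is the cathode: E°cell = +0.915 − (−0.555) = +1.470 V and n = 6.
From the Nernst equation, log Q = n(E° − E)/0.0592 = 6·(+1.470 − (+1.456))/0.0592 = 1.419.
Balancing electrons gives 3 Pd²⁺(aq) + 2 Ga(s) → 3 Pd(s) + 2 Ga³⁺(aq); thus Q = [Ga³⁺(aq)]^2 / [Pd²⁺(aq)]^3.
Solving for the unknown gives log [Ga³⁺(aq)] = 0.344, so [Ga³⁺(aq)] ≈ 2.2 M.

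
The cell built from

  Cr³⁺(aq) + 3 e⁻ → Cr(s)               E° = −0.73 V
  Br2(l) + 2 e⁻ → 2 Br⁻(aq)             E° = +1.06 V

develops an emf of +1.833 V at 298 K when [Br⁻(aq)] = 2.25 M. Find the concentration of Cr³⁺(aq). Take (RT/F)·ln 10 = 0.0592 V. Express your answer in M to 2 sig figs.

Br₂/Br⁻ is the cathode (higher E°); E°cell = +1.06 − (−0.73) = +1.79 V with n = 6.
Since E = E° − (0.0592/n)·log Q, log Q = n(E° − E)/0.0592 = −4.358.
Balancing electrons gives 3 Br2(l) + 2 Cr(s) → 6 Br⁻(aq) + 2 Cr³⁺(aq); thus Q = [Br⁻(aq)]^6·[Cr³⁺(aq)]^2.
Substituting the known concentrations and solving, log [Cr³⁺(aq)] = −3.236 and [Cr³⁺(aq)] = 0.00058 M.

0.00058 M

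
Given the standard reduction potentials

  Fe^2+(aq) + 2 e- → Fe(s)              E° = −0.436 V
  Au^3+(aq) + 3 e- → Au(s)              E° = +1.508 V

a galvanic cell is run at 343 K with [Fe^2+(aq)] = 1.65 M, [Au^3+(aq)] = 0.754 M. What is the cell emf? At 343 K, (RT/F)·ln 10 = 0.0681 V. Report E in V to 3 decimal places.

+1.934 V

The Au³⁺/Au couple has the more positive E°, so it is the cathode; Fe²⁺/Fe is the anode.
E°cell = E°cat − E°an = +1.508 − (−0.436) = +1.944 V; n = 6.
Balancing gives 2 Au^3+(aq) + 3 Fe(s) → 2 Au(s) + 3 Fe^2+(aq); hence Q = [Fe^2+(aq)]^3 / [Au^3+(aq)]^2 = 7.9 (log Q = 0.898).
E = E° − (0.0681/n)·log Q = +1.944 − (0.0681/6)(0.898) = +1.934 V.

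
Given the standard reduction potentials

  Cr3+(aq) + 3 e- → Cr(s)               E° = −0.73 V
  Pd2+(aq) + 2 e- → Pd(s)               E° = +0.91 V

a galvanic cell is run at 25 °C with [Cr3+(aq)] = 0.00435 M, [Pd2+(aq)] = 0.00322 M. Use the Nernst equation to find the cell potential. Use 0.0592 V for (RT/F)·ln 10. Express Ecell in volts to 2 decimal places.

Since E°(Pd²⁺/Pd) > E°(Cr³⁺/Cr), Pd²⁺/Pd serves as the cathode.
E°cell = +0.91 − (−0.73) = +1.64 V, with n = 6 electrons transferred.
The balanced reaction is 3 Pd2+(aq) + 2 Cr(s) → 3 Pd(s) + 2 Cr3+(aq), so Q = [Cr3+(aq)]^2 / [Pd2+(aq)]^3 = 567 and log Q = 2.753.
By the Nernst equation, E = +1.64 − (0.0592/6)·(2.753) = +1.61 V.

+1.61 V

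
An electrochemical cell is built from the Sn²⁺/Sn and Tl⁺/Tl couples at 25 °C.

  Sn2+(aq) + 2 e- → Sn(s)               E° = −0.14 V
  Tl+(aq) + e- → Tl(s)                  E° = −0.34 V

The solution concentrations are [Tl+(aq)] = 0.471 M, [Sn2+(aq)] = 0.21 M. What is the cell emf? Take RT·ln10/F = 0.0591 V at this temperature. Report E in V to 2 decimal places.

+0.20 V

Sn²⁺/Sn is reduced (cathode, E° = −0.14 V) and Tl⁺/Tl is oxidized (anode).
E°cell = E°cat − E°an = −0.14 − (−0.34) = +0.20 V; n = 2.
The balanced reaction is Sn2+(aq) + 2 Tl(s) → Sn(s) + 2 Tl+(aq), so Q = [Tl+(aq)]^2 / [Sn2+(aq)] = 1.06 and log Q = 0.024.
By the Nernst equation, E = +0.20 − (0.0591/2)·(0.024) = +0.20 V.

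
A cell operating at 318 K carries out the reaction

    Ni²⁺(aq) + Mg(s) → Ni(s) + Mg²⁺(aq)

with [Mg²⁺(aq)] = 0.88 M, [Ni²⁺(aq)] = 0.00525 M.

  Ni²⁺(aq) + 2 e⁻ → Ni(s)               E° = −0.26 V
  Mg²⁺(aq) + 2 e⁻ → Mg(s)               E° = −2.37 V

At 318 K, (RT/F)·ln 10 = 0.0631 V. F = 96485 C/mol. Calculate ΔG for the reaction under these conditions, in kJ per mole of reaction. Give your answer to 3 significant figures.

E°cell = −0.26 − (−2.37) = +2.11 V; the balanced reaction transfers n = 2 electrons.
The reaction quotient is [Mg²⁺(aq)] / [Ni²⁺(aq)] = 168; by Nernst, E = +2.11 − (0.0631/2)(2.224) = +2.0398 V.
Then ΔG = −nFE = −2 × 96485 × +2.0398 J/mol = −394 kJ/mol.

−394 kJ/mol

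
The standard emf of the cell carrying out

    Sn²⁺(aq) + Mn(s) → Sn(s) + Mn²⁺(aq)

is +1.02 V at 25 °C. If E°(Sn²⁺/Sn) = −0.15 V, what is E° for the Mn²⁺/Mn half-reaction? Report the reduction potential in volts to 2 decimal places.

−1.17 V

In the reaction as written the Sn²⁺/Sn couple is reduced (cathode) and Mn²⁺/Mn is oxidized (anode), so E°cell = E°(Sn²⁺/Sn) − E°(Mn²⁺/Mn).
E°(Mn²⁺/Mn) = E°(cathode) − E°cell = −0.15 − (+1.02) = −1.17 V.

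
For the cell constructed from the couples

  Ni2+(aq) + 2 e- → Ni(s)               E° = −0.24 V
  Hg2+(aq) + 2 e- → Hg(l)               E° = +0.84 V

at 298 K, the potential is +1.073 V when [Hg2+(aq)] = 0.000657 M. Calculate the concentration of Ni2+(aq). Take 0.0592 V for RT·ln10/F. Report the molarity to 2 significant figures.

Hg²⁺/Hg is the cathode (higher E°); E°cell = +0.84 − (−0.24) = +1.08 V with n = 2.
From the Nernst equation, log Q = n(E° − E)/0.0592 = 2·(+1.08 − (+1.073))/0.0592 = 0.236.
For Hg2+(aq) + Ni(s) → Hg(l) + Ni2+(aq), the reaction quotient is Q = [Ni2+(aq)] / [Hg2+(aq)].
Solving for the unknown gives log [Ni2+(aq)] = −2.946, so [Ni2+(aq)] ≈ 0.0011 M.

0.0011 M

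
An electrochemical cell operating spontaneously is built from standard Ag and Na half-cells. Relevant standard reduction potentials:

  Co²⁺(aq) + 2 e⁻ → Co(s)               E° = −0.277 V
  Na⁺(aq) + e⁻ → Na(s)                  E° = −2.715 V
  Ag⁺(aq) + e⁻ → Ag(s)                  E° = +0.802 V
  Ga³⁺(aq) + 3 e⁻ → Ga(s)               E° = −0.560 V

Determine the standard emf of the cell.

The Ag⁺/Ag couple has the higher E°, so Ag ion is reduced (cathode) and Na is oxidized (anode).
E°cell = E°(cathode) − E°(anode) = +0.802 − (−2.715) = +3.517 V.

+3.517 V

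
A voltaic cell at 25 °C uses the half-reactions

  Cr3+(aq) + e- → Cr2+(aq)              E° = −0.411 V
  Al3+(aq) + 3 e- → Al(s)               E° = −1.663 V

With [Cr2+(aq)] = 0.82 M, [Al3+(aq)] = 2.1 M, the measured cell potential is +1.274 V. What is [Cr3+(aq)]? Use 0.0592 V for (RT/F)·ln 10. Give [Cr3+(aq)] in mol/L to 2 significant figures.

Cr³⁺/Cr²⁺ is the cathode (higher E°); E°cell = −0.411 − (−1.663) = +1.252 V with n = 3.
Since E = E° − (0.0592/n)·log Q, log Q = n(E° − E)/0.0592 = −1.115.
Balancing electrons gives 3 Cr3+(aq) + Al(s) → 3 Cr2+(aq) + Al3+(aq); thus Q = ([Cr2+(aq)]^3·[Al3+(aq)]) / [Cr3+(aq)]^3.
Substituting the known concentrations and solving, log [Cr3+(aq)] = 0.393 and [Cr3+(aq)] = 2.5 M.

2.5 M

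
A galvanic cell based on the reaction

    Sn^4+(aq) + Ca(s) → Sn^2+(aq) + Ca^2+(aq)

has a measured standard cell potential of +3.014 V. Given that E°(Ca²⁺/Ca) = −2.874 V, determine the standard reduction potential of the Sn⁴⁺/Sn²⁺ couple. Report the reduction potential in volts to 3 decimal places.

In the reaction as written the Sn⁴⁺/Sn²⁺ couple is reduced (cathode) and Ca²⁺/Ca is oxidized (anode), so E°cell = E°(Sn⁴⁺/Sn²⁺) − E°(Ca²⁺/Ca).
E°(Sn⁴⁺/Sn²⁺) = E°cell + E°(anode) = +3.014 + (−2.874) = +0.140 V.

+0.140 V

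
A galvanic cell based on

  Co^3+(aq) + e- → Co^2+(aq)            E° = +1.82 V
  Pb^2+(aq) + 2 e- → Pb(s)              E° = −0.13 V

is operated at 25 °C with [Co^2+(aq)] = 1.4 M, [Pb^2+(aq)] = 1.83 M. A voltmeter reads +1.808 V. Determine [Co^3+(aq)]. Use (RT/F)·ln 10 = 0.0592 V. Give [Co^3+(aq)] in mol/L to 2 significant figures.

0.0076 M

The Co³⁺/Co²⁺ couple has the larger reduction potential, so it is the cathode: E°cell = +1.82 − (−0.13) = +1.95 V and n = 2.
Rearranging E = E° − (0.0592/n)·log Q gives log Q = 2(+1.95 − (+1.808))/0.0592 = 4.797.
The balanced reaction is 2 Co^3+(aq) + Pb(s) → 2 Co^2+(aq) + Pb^2+(aq), so Q = ([Co^2+(aq)]^2·[Pb^2+(aq)]) / [Co^3+(aq)]^2.
Solving for the unknown gives log [Co^3+(aq)] = −2.121, so [Co^3+(aq)] ≈ 0.0076 M.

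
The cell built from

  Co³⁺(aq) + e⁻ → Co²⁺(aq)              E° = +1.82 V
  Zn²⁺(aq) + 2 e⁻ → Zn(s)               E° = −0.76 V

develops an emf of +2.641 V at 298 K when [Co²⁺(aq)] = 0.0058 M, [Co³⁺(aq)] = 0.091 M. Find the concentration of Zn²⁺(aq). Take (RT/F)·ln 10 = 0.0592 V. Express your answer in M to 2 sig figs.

With Co³⁺/Co²⁺ at the cathode and Zn²⁺/Zn at the anode, E°cell = +1.82 − (−0.76) = +2.58 V (n = 2).
From the Nernst equation, log Q = n(E° − E)/0.0592 = 2·(+2.58 − (+2.641))/0.0592 = −2.061.
The balanced reaction is 2 Co³⁺(aq) + Zn(s) → 2 Co²⁺(aq) + Zn²⁺(aq), so Q = ([Co²⁺(aq)]^2·[Zn²⁺(aq)]) / [Co³⁺(aq)]^2.
Substituting the known concentrations and solving, log [Zn²⁺(aq)] = 0.330 and [Zn²⁺(aq)] = 2.1 M.

2.1 M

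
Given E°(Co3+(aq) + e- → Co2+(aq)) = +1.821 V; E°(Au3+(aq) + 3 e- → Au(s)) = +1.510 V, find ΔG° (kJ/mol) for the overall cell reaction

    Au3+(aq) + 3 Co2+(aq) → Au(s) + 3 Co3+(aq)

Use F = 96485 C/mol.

+90.0 kJ/mol

In the reaction as written Au3+(aq) is reduced, so the Au³⁺/Au couple is the cathode and Co³⁺/Co²⁺ is the anode.
E°cell = +1.510 − (+1.821) = −0.311 V; balancing electrons gives n = 3.
ΔG° = −nFE°cell = −(3)(96485)(−0.311) J/mol = +90.0 kJ/mol.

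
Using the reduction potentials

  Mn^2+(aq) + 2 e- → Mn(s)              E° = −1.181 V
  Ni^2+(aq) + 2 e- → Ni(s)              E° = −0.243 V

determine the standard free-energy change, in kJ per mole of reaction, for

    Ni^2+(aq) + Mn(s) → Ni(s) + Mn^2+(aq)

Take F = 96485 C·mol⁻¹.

In the reaction as written Ni^2+(aq) is reduced, so the Ni²⁺/Ni couple is the cathode and Mn²⁺/Mn is the anode.
E°cell = −0.243 − (−1.181) = +0.938 V; balancing electrons gives n = 2.
ΔG° = −nFE°cell = −(2)(96485)(+0.938) J/mol = −181 kJ/mol.

−181 kJ/mol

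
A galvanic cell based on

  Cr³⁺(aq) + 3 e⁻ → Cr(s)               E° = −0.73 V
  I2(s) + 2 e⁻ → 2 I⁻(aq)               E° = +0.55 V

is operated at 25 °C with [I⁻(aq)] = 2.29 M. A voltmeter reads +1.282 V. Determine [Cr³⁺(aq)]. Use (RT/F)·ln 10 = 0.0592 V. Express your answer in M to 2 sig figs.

0.066 M

I₂/I⁻ is the cathode (higher E°); E°cell = +0.55 − (−0.73) = +1.28 V with n = 6.
Since E = E° − (0.0592/n)·log Q, log Q = n(E° − E)/0.0592 = −0.203.
For 3 I2(s) + 2 Cr(s) → 6 I⁻(aq) + 2 Cr³⁺(aq), the reaction quotient is Q = [I⁻(aq)]^6·[Cr³⁺(aq)]^2.
Substituting the known concentrations and solving, log [Cr³⁺(aq)] = −1.181 and [Cr³⁺(aq)] = 0.066 M.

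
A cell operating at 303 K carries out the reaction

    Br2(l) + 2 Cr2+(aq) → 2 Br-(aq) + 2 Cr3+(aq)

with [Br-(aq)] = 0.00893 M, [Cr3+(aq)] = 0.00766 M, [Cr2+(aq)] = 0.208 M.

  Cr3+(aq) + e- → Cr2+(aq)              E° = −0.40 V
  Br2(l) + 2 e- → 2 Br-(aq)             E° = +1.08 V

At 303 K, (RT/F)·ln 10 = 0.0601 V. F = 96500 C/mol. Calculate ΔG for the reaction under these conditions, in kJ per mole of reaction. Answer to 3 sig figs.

−326 kJ/mol

The standard cell potential is +1.08 − (−0.40) = +1.48 V, with n = 2 electrons in the balanced equation.
Q = ([Br-(aq)]^2·[Cr3+(aq)]^2) / [Cr2+(aq)]^2 = 1.08×10^−7, so log Q = −6.966 and E = +1.48 − (0.0601/2)(−6.966) = +1.6893 V.
Finally ΔG = −nFE = −(2)(96500 C/mol)(+1.6893 V) = −326 kJ/mol.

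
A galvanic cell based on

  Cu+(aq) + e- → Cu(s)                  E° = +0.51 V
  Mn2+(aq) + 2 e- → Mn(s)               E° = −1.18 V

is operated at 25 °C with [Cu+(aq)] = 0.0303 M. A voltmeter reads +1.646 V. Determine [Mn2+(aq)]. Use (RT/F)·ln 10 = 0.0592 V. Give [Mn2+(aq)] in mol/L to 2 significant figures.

With Cu⁺/Cu at the cathode and Mn²⁺/Mn at the anode, E°cell = +0.51 − (−1.18) = +1.69 V (n = 2).
From the Nernst equation, log Q = n(E° − E)/0.0592 = 2·(+1.69 − (+1.646))/0.0592 = 1.486.
Balancing electrons gives 2 Cu+(aq) + Mn(s) → 2 Cu(s) + Mn2+(aq); thus Q = [Mn2+(aq)] / [Cu+(aq)]^2.
Solving for the unknown gives log [Mn2+(aq)] = −1.551, so [Mn2+(aq)] ≈ 0.028 M.

0.028 M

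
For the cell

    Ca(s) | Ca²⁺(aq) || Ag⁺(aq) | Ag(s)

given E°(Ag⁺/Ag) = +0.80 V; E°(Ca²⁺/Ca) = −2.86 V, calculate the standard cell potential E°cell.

By convention the left-hand electrode in cell notation is the anode (oxidation) and the right-hand electrode is the cathode (reduction).
E°cell = E°(right) − E°(left) = +0.80 − (−2.86) = +3.66 V.

+3.66 V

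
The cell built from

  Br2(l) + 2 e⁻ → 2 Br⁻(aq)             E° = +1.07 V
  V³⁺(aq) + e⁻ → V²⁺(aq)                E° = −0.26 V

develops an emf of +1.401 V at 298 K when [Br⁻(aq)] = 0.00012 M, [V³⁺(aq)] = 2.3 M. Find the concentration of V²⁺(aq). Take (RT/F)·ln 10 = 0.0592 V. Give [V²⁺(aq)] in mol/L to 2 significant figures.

The Br₂/Br⁻ couple has the larger reduction potential, so it is the cathode: E°cell = +1.07 − (−0.26) = +1.33 V and n = 2.
From the Nernst equation, log Q = n(E° − E)/0.0592 = 2·(+1.33 − (+1.401))/0.0592 = −2.399.
Balancing electrons gives Br2(l) + 2 V²⁺(aq) → 2 Br⁻(aq) + 2 V³⁺(aq); thus Q = ([Br⁻(aq)]^2·[V³⁺(aq)]^2) / [V²⁺(aq)]^2.
Solving for the unknown gives log [V²⁺(aq)] = −2.360, so [V²⁺(aq)] ≈ 0.0044 M.

0.0044 M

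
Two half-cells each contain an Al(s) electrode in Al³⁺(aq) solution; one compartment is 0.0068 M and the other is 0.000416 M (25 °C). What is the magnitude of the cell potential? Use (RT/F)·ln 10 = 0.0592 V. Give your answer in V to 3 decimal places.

0.024 V

For a concentration cell E°cell = 0, since both electrodes use the same couple.
The compartment with the higher Al³⁺(aq) concentration (0.0068 M) acts as the cathode; ions are reduced there and produced at the dilute (0.000416 M) anode.
With n = 3, Ecell = −(0.0592/3)·log([dilute]/[conc]) = −(0.0592/3)·log(0.000416/0.0068) = +0.024 V.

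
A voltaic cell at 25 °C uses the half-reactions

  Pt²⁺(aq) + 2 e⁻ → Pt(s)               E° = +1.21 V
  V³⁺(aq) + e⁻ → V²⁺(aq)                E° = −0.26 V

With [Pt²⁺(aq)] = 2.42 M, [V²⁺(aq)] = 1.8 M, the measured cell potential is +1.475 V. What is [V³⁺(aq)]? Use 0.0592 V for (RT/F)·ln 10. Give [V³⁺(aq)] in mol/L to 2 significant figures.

The Pt²⁺/Pt couple has the larger reduction potential, so it is the cathode: E°cell = +1.21 − (−0.26) = +1.47 V and n = 2.
Rearranging E = E° − (0.0592/n)·log Q gives log Q = 2(+1.47 − (+1.475))/0.0592 = −0.169.
For Pt²⁺(aq) + 2 V²⁺(aq) → Pt(s) + 2 V³⁺(aq), the reaction quotient is Q = [V³⁺(aq)]^2 / ([Pt²⁺(aq)]·[V²⁺(aq)]^2).
Isolating [V³⁺(aq)] in Q = 10^{−0.169} yields log [V³⁺(aq)] = 0.363, i.e. 2.3 M.

2.3 M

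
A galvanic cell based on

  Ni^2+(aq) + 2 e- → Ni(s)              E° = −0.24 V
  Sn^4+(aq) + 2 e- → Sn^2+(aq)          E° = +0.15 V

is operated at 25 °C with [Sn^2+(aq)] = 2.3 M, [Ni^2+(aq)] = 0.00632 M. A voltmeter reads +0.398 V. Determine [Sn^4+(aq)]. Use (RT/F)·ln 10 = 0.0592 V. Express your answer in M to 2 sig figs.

0.027 M

With Sn⁴⁺/Sn²⁺ at the cathode and Ni²⁺/Ni at the anode, E°cell = +0.15 − (−0.24) = +0.39 V (n = 2).
From the Nernst equation, log Q = n(E° − E)/0.0592 = 2·(+0.39 − (+0.398))/0.0592 = −0.270.
Balancing electrons gives Sn^4+(aq) + Ni(s) → Sn^2+(aq) + Ni^2+(aq); thus Q = ([Sn^2+(aq)]·[Ni^2+(aq)]) / [Sn^4+(aq)].
Substituting the known concentrations and solving, log [Sn^4+(aq)] = −1.568 and [Sn^4+(aq)] = 0.027 M.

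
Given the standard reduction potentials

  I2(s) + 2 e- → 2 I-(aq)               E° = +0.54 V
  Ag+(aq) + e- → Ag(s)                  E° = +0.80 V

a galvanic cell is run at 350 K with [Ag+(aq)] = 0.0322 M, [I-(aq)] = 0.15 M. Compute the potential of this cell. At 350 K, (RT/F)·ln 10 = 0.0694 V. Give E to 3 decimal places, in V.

+0.099 V

Since E°(Ag⁺/Ag) > E°(I₂/I⁻), Ag⁺/Ag serves as the cathode.
The standard potential is +0.80 − (+0.54) = +0.26 V and the balanced reaction transfers n = 2 electrons.
The balanced reaction is 2 Ag+(aq) + 2 I-(aq) → 2 Ag(s) + I2(s), so Q = 1 / ([Ag+(aq)]^2·[I-(aq)]^2) = 4.29×10^4 and log Q = 4.632.
By the Nernst equation, E = +0.26 − (0.0694/2)·(4.632) = +0.099 V.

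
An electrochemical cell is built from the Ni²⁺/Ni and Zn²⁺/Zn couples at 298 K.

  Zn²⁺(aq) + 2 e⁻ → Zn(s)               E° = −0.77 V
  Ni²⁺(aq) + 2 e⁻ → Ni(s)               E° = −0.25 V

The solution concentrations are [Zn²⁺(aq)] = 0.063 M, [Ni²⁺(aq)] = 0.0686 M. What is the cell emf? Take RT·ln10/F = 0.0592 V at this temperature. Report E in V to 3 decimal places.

+0.521 V

Ni²⁺/Ni is reduced (cathode, E° = −0.25 V) and Zn²⁺/Zn is oxidized (anode).
E°cell = −0.25 − (−0.77) = +0.52 V, with n = 2 electrons transferred.
For the overall reaction Ni²⁺(aq) + Zn(s) → Ni(s) + Zn²⁺(aq), Q = [Zn²⁺(aq)] / [Ni²⁺(aq)] = 0.918, giving log Q = −0.037.
Applying E = E° − (RT ln10/nF)·log Q gives +0.52 − (0.0592/2)(−0.037) = +0.521 V.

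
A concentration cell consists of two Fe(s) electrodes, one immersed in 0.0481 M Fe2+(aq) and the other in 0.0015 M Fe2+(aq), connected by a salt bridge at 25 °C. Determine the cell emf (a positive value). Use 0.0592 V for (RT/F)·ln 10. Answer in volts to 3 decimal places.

0.045 V

For a concentration cell E°cell = 0, since both electrodes use the same couple.
The compartment with the higher Fe2+(aq) concentration (0.0481 M) acts as the cathode; ions are reduced there and produced at the dilute (0.0015 M) anode.
With n = 2, Ecell = −(0.0592/2)·log([dilute]/[conc]) = −(0.0592/2)·log(0.0015/0.0481) = +0.045 V.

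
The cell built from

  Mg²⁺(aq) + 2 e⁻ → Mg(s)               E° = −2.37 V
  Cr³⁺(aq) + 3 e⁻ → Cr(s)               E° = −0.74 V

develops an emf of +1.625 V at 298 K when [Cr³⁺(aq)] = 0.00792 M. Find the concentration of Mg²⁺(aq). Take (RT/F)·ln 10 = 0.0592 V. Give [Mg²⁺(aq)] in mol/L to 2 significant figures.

Cr³⁺/Cr is the cathode (higher E°); E°cell = −0.74 − (−2.37) = +1.63 V with n = 6.
Rearranging E = E° − (0.0592/n)·log Q gives log Q = 6(+1.63 − (+1.625))/0.0592 = 0.507.
The balanced reaction is 2 Cr³⁺(aq) + 3 Mg(s) → 2 Cr(s) + 3 Mg²⁺(aq), so Q = [Mg²⁺(aq)]^3 / [Cr³⁺(aq)]^2.
Solving for the unknown gives log [Mg²⁺(aq)] = −1.232, so [Mg²⁺(aq)] ≈ 0.059 M.

0.059 M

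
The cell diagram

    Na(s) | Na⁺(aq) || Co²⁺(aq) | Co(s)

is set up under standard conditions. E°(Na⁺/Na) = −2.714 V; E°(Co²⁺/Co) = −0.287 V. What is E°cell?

By convention the left-hand electrode in cell notation is the anode (oxidation) and the right-hand electrode is the cathode (reduction).
E°cell = E°(right) − E°(left) = −0.287 − (−2.714) = +2.427 V.

+2.427 V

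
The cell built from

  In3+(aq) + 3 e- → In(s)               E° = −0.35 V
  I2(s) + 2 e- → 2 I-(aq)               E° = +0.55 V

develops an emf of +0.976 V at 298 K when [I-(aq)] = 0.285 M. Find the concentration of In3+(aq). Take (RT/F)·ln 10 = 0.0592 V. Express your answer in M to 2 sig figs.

0.0061 M

With I₂/I⁻ at the cathode and In³⁺/In at the anode, E°cell = +0.55 − (−0.35) = +0.90 V (n = 6).
Rearranging E = E° − (0.0592/n)·log Q gives log Q = 6(+0.90 − (+0.976))/0.0592 = −7.703.
For 3 I2(s) + 2 In(s) → 6 I-(aq) + 2 In3+(aq), the reaction quotient is Q = [I-(aq)]^6·[In3+(aq)]^2.
Substituting the known concentrations and solving, log [In3+(aq)] = −2.216 and [In3+(aq)] = 0.0061 M.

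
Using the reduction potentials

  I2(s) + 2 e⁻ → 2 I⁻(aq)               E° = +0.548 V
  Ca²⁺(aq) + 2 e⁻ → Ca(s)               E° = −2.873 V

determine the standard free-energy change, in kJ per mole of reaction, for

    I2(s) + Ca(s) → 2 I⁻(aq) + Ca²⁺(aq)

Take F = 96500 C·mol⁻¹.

−660 kJ/mol

In the reaction as written I2(s) is reduced, so the I₂/I⁻ couple is the cathode and Ca²⁺/Ca is the anode.
E°cell = +0.548 − (−2.873) = +3.421 V; balancing electrons gives n = 2.
ΔG° = −nFE°cell = −(2)(96500)(+3.421) J/mol = −660 kJ/mol.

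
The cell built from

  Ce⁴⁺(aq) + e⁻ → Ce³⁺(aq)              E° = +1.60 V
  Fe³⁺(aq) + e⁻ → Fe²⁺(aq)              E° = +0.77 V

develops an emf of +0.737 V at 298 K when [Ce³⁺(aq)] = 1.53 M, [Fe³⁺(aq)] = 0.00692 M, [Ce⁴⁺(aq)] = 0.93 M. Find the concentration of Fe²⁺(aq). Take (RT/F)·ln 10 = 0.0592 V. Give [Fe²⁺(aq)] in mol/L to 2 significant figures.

The Ce⁴⁺/Ce³⁺ couple has the larger reduction potential, so it is the cathode: E°cell = +1.60 − (+0.77) = +0.83 V and n = 1.
Since E = E° − (0.0592/n)·log Q, log Q = n(E° − E)/0.0592 = 1.571.
The balanced reaction is Ce⁴⁺(aq) + Fe²⁺(aq) → Ce³⁺(aq) + Fe³⁺(aq), so Q = ([Ce³⁺(aq)]·[Fe³⁺(aq)]) / ([Ce⁴⁺(aq)]·[Fe²⁺(aq)]).
Solving for the unknown gives log [Fe²⁺(aq)] = −3.515, so [Fe²⁺(aq)] ≈ 0.00031 M.

0.00031 M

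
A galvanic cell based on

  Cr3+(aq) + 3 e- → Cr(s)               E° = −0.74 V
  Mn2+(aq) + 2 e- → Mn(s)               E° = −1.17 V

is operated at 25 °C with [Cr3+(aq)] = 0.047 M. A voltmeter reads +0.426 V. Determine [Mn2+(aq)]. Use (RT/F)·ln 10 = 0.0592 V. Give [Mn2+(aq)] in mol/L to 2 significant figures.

0.18 M

With Cr³⁺/Cr at the cathode and Mn²⁺/Mn at the anode, E°cell = −0.74 − (−1.17) = +0.43 V (n = 6).
From the Nernst equation, log Q = n(E° − E)/0.0592 = 6·(+0.43 − (+0.426))/0.0592 = 0.405.
For 2 Cr3+(aq) + 3 Mn(s) → 2 Cr(s) + 3 Mn2+(aq), the reaction quotient is Q = [Mn2+(aq)]^3 / [Cr3+(aq)]^2.
Solving for the unknown gives log [Mn2+(aq)] = −0.750, so [Mn2+(aq)] ≈ 0.18 M.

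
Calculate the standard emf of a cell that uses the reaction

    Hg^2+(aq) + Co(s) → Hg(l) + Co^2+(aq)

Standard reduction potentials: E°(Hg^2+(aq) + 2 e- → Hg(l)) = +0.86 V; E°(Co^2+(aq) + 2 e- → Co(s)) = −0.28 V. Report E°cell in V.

In the reaction as written, Hg^2+(aq) is reduced (cathode) and Co^2+(aq) is produced by oxidation at the anode.
E°cell = E°(cathode) − E°(anode) = +0.86 − (−0.28) = +1.14 V.
The positive value indicates the reaction is spontaneous as written.

+1.14 V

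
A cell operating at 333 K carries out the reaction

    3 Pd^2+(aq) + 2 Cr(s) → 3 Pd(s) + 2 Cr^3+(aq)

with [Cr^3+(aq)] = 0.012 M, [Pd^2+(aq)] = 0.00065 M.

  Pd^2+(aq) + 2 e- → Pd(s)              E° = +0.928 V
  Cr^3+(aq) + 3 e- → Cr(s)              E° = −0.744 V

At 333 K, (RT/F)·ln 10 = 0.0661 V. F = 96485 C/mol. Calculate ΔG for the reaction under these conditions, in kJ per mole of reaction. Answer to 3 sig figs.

−931 kJ/mol

With Pd²⁺/Pd reduced at the cathode, E°cell = +0.928 − (−0.744) = +1.672 V and n = 6.
The reaction quotient is [Cr^3+(aq)]^2 / [Pd^2+(aq)]^3 = 5.24×10^5; by Nernst, E = +1.672 − (0.0661/6)(5.720) = +1.6090 V.
ΔG = −nFE = −(6)(96485)(+1.6090) J/mol = −931 kJ/mol.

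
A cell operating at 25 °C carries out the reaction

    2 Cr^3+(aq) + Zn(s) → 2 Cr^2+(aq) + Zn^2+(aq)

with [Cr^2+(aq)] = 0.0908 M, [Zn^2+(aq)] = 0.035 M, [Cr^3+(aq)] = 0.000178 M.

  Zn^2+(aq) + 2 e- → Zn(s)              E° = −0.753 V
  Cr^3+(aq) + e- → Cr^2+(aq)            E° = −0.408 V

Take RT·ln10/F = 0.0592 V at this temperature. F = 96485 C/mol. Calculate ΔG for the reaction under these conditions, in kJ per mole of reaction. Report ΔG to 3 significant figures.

E°cell = −0.408 − (−0.753) = +0.345 V; the balanced reaction transfers n = 2 electrons.
Q = ([Cr^2+(aq)]^2·[Zn^2+(aq)]) / [Cr^3+(aq)]^2 = 9.11×10^3, so log Q = 3.959 and E = +0.345 − (0.0592/2)(3.959) = +0.2278 V.
Then ΔG = −nFE = −2 × 96485 × +0.2278 J/mol = −44.0 kJ/mol.

−44.0 kJ/mol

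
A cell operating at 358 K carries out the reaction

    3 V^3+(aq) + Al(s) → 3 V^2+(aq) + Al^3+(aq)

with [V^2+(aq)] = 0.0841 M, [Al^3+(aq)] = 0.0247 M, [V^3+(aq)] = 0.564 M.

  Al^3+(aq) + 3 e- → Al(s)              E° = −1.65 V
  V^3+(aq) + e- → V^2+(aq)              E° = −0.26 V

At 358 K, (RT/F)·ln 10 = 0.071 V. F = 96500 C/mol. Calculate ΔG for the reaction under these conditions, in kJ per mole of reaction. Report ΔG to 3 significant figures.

The standard cell potential is −0.26 − (−1.65) = +1.39 V, with n = 3 electrons in the balanced equation.
The reaction quotient is ([V^2+(aq)]^3·[Al^3+(aq)]) / [V^3+(aq)]^3 = 8.19×10^−5; by Nernst, E = +1.39 − (0.071/3)(−4.087) = +1.4867 V.
ΔG = −nFE = −(3)(96500)(+1.4867) J/mol = −430 kJ/mol.

−430 kJ/mol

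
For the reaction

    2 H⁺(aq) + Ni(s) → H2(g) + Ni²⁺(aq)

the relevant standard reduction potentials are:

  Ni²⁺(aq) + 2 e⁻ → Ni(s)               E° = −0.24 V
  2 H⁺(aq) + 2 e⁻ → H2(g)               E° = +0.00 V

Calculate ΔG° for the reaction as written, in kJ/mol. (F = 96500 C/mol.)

In the reaction as written H⁺(aq) is reduced, so the 2H⁺/H₂ couple is the cathode and Ni²⁺/Ni is the anode.
E°cell = +0.00 − (−0.24) = +0.24 V; balancing electrons gives n = 2.
ΔG° = −nFE°cell = −(2)(96500)(+0.24) J/mol = −46.3 kJ/mol.

−46.3 kJ/mol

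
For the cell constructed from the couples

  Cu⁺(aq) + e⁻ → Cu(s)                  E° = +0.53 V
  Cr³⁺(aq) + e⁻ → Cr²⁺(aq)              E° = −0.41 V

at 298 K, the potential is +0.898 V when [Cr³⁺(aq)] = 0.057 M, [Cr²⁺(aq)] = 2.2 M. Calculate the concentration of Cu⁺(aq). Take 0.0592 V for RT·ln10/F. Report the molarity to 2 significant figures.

0.0051 M

With Cu⁺/Cu at the cathode and Cr³⁺/Cr²⁺ at the anode, E°cell = +0.53 − (−0.41) = +0.94 V (n = 1).
Rearranging E = E° − (0.0592/n)·log Q gives log Q = 1(+0.94 − (+0.898))/0.0592 = 0.709.
Balancing electrons gives Cu⁺(aq) + Cr²⁺(aq) → Cu(s) + Cr³⁺(aq); thus Q = [Cr³⁺(aq)] / ([Cu⁺(aq)]·[Cr²⁺(aq)]).
Isolating [Cu⁺(aq)] in Q = 10^{0.709} yields log [Cu⁺(aq)] = −2.296, i.e. 0.0051 M.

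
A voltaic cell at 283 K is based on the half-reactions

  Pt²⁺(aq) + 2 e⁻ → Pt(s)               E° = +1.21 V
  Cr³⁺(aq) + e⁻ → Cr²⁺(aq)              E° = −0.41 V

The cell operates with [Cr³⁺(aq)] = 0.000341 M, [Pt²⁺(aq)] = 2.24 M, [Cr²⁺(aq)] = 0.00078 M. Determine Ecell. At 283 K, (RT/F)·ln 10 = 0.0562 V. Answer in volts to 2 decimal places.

Pt²⁺/Pt is reduced (cathode, E° = +1.21 V) and Cr³⁺/Cr²⁺ is oxidized (anode).
The standard potential is +1.21 − (−0.41) = +1.62 V and the balanced reaction transfers n = 2 electrons.
Balancing gives Pt²⁺(aq) + 2 Cr²⁺(aq) → Pt(s) + 2 Cr³⁺(aq); hence Q = [Cr³⁺(aq)]^2 / ([Pt²⁺(aq)]·[Cr²⁺(aq)]^2) = 0.0853 (log Q = −1.069).
E = E° − (0.0562/n)·log Q = +1.62 − (0.0562/2)(−1.069) = +1.65 V.

+1.65 V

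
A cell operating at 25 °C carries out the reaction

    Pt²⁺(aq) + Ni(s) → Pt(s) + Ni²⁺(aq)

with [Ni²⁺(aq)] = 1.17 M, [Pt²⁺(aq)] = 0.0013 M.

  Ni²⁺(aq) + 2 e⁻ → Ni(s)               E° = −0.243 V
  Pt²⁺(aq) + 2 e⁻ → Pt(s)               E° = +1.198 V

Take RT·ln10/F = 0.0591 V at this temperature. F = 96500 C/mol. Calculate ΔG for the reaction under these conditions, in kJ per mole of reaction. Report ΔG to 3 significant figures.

−261 kJ/mol

The standard cell potential is +1.198 − (−0.243) = +1.441 V, with n = 2 electrons in the balanced equation.
Q = [Ni²⁺(aq)] / [Pt²⁺(aq)] = 900, so log Q = 2.954 and E = +1.441 − (0.0591/2)(2.954) = +1.3537 V.
ΔG = −nFE = −(2)(96500)(+1.3537) J/mol = −261 kJ/mol.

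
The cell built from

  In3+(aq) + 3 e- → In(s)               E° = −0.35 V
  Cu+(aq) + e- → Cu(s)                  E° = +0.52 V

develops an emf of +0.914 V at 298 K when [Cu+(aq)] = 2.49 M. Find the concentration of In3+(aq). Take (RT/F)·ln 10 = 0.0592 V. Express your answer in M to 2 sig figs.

Cu⁺/Cu is the cathode (higher E°); E°cell = +0.52 − (−0.35) = +0.87 V with n = 3.
Rearranging E = E° − (0.0592/n)·log Q gives log Q = 3(+0.87 − (+0.914))/0.0592 = −2.230.
Balancing electrons gives 3 Cu+(aq) + In(s) → 3 Cu(s) + In3+(aq); thus Q = [In3+(aq)] / [Cu+(aq)]^3.
Isolating [In3+(aq)] in Q = 10^{−2.230} yields log [In3+(aq)] = −1.041, i.e. 0.091 M.

0.091 M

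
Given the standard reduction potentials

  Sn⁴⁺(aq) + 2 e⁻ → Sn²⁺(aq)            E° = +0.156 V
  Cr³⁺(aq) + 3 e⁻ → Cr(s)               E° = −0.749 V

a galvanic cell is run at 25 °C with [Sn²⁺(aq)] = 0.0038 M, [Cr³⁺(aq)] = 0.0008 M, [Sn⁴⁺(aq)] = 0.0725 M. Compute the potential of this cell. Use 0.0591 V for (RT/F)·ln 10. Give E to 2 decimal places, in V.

+1.00 V

The Sn⁴⁺/Sn²⁺ couple has the more positive E°, so it is the cathode; Cr³⁺/Cr is the anode.
E°cell = E°cat − E°an = +0.156 − (−0.749) = +0.905 V; n = 6.
For the overall reaction 3 Sn⁴⁺(aq) + 2 Cr(s) → 3 Sn²⁺(aq) + 2 Cr³⁺(aq), Q = ([Sn²⁺(aq)]^3·[Cr³⁺(aq)]^2) / [Sn⁴⁺(aq)]^3 = 9.22×10^−11, giving log Q = −10.035.
By the Nernst equation, E = +0.905 − (0.0591/6)·(−10.035) = +1.00 V.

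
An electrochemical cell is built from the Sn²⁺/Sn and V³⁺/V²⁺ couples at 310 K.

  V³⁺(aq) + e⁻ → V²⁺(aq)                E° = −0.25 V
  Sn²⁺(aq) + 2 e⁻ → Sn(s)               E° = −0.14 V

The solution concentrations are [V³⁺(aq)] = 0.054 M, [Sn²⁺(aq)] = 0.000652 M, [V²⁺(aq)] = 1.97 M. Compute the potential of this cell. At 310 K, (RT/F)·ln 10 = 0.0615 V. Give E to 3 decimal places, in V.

+0.108 V

The Sn²⁺/Sn couple has the more positive E°, so it is the cathode; V³⁺/V²⁺ is the anode.
E°cell = −0.14 − (−0.25) = +0.11 V, with n = 2 electrons transferred.
For the overall reaction Sn²⁺(aq) + 2 V²⁺(aq) → Sn(s) + 2 V³⁺(aq), Q = [V³⁺(aq)]^2 / ([Sn²⁺(aq)]·[V²⁺(aq)]^2) = 1.15, giving log Q = 0.062.
By the Nernst equation, E = +0.11 − (0.0615/2)·(0.062) = +0.108 V.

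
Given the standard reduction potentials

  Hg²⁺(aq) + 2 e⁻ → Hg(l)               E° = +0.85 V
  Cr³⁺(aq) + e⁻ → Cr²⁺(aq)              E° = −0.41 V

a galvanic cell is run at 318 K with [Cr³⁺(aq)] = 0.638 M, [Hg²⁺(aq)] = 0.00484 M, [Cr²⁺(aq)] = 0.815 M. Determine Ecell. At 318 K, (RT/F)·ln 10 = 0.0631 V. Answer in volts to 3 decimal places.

+1.194 V

The Hg²⁺/Hg couple has the more positive E°, so it is the cathode; Cr³⁺/Cr²⁺ is the anode.
E°cell = +0.85 − (−0.41) = +1.26 V, with n = 2 electrons transferred.
The balanced reaction is Hg²⁺(aq) + 2 Cr²⁺(aq) → Hg(l) + 2 Cr³⁺(aq), so Q = [Cr³⁺(aq)]^2 / ([Hg²⁺(aq)]·[Cr²⁺(aq)]^2) = 127 and log Q = 2.102.
Applying E = E° − (RT ln10/nF)·log Q gives +1.26 − (0.0631/2)(2.102) = +1.194 V.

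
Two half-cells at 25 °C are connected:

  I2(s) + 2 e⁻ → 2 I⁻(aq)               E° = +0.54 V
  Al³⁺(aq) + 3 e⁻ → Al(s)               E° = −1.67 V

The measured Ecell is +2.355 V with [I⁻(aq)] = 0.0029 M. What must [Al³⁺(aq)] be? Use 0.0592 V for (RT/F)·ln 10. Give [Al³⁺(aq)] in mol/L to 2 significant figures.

The I₂/I⁻ couple has the larger reduction potential, so it is the cathode: E°cell = +0.54 − (−1.67) = +2.21 V and n = 6.
Since E = E° − (0.0592/n)·log Q, log Q = n(E° − E)/0.0592 = −14.696.
For 3 I2(s) + 2 Al(s) → 6 I⁻(aq) + 2 Al³⁺(aq), the reaction quotient is Q = [I⁻(aq)]^6·[Al³⁺(aq)]^2.
Isolating [Al³⁺(aq)] in Q = 10^{−14.696} yields log [Al³⁺(aq)] = 0.265, i.e. 1.8 M.

1.8 M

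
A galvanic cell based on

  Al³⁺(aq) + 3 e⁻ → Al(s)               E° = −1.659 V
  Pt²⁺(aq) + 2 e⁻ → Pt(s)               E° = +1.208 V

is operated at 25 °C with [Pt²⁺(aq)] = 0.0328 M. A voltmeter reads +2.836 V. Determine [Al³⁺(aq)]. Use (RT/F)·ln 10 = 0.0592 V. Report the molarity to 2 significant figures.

With Pt²⁺/Pt at the cathode and Al³⁺/Al at the anode, E°cell = +1.208 − (−1.659) = +2.867 V (n = 6).
Rearranging E = E° − (0.0592/n)·log Q gives log Q = 6(+2.867 − (+2.836))/0.0592 = 3.142.
The balanced reaction is 3 Pt²⁺(aq) + 2 Al(s) → 3 Pt(s) + 2 Al³⁺(aq), so Q = [Al³⁺(aq)]^2 / [Pt²⁺(aq)]^3.
Isolating [Al³⁺(aq)] in Q = 10^{3.142} yields log [Al³⁺(aq)] = −0.655, i.e. 0.22 M.

0.22 M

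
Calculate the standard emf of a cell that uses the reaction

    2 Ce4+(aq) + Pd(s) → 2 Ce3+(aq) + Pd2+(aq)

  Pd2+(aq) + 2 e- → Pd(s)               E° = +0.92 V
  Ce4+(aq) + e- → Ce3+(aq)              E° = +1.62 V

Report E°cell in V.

+0.70 V

Ce4+(aq) gains electrons, so the Ce⁴⁺/Ce³⁺ couple is the cathode; the Pd²⁺/Pd couple is the anode.
E°cell = E°(cathode) − E°(anode) = +1.62 − (+0.92) = +0.70 V.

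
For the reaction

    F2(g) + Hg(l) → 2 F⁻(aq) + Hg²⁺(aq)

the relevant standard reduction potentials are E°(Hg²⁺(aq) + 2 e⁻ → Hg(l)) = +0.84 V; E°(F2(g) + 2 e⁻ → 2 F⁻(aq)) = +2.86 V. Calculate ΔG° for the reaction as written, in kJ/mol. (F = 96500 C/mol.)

In the reaction as written F2(g) is reduced, so the F₂/F⁻ couple is the cathode and Hg²⁺/Hg is the anode.
E°cell = +2.86 − (+0.84) = +2.02 V; balancing electrons gives n = 2.
ΔG° = −nFE°cell = −(2)(96500)(+2.02) J/mol = −390 kJ/mol.

−390 kJ/mol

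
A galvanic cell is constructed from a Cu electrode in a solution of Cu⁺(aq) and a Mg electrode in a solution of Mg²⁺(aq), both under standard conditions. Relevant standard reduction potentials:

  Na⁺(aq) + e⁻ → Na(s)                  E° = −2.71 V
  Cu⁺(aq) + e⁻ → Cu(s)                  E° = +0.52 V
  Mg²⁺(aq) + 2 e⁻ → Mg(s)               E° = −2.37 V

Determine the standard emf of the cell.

+2.89 V

The Cu⁺/Cu couple has the higher E°, so Cu ion is reduced (cathode) and Mg is oxidized (anode).
E°cell = E°(cathode) − E°(anode) = +0.52 − (−2.37) = +2.89 V.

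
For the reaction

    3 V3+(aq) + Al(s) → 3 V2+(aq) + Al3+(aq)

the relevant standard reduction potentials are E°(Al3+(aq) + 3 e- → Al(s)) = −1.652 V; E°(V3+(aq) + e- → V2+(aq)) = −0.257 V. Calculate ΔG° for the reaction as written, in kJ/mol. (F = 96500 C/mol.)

−404 kJ/mol

In the reaction as written V3+(aq) is reduced, so the V³⁺/V²⁺ couple is the cathode and Al³⁺/Al is the anode.
E°cell = −0.257 − (−1.652) = +1.395 V; balancing electrons gives n = 3.
ΔG° = −nFE°cell = −(3)(96500)(+1.395) J/mol = −404 kJ/mol.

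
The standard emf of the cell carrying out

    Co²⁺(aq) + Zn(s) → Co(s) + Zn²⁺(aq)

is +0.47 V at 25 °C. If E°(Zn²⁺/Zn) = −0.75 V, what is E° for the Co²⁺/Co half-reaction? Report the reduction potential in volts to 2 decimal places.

−0.28 V

In the reaction as written the Co²⁺/Co couple is reduced (cathode) and Zn²⁺/Zn is oxidized (anode), so E°cell = E°(Co²⁺/Co) − E°(Zn²⁺/Zn).
E°(Co²⁺/Co) = E°cell + E°(anode) = +0.47 + (−0.75) = −0.28 V.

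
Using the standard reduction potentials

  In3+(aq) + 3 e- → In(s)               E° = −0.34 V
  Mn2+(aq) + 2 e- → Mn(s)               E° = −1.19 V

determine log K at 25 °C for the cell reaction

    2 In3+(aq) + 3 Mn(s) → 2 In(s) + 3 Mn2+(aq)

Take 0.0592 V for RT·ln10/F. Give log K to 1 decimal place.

log K = 86.1

The In³⁺/In couple is reduced (cathode); E°cell = −0.34 − (−1.19) = +0.85 V with n = 6.
At equilibrium E = 0, so log K = nE°cell / 0.0592 = (6)(+0.85) / 0.0592 = 86.1.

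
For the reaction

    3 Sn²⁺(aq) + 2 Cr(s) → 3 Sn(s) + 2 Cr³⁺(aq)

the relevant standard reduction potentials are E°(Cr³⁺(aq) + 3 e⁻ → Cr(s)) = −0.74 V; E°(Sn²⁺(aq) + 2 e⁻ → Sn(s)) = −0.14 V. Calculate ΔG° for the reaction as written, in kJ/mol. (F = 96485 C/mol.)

In the reaction as written Sn²⁺(aq) is reduced, so the Sn²⁺/Sn couple is the cathode and Cr³⁺/Cr is the anode.
E°cell = −0.14 − (−0.74) = +0.60 V; balancing electrons gives n = 6.
ΔG° = −nFE°cell = −(6)(96485)(+0.60) J/mol = −347 kJ/mol.

−347 kJ/mol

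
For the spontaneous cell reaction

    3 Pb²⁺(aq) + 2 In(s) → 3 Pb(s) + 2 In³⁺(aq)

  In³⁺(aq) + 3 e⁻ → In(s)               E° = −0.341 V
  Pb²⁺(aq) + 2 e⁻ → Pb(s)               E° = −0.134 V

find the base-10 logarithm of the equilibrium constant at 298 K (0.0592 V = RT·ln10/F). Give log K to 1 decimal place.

The Pb²⁺/Pb couple is reduced (cathode); E°cell = −0.134 − (−0.341) = +0.207 V with n = 6.
At equilibrium E = 0, so log K = nE°cell / 0.0592 = (6)(+0.207) / 0.0592 = 21.0.

log K = 21.0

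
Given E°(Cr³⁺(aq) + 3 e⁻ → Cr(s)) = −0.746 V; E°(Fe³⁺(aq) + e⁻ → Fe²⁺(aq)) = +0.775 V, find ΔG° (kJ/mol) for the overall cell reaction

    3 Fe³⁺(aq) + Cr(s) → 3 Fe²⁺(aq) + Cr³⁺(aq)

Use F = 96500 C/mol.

−440 kJ/mol

In the reaction as written Fe³⁺(aq) is reduced, so the Fe³⁺/Fe²⁺ couple is the cathode and Cr³⁺/Cr is the anode.
E°cell = +0.775 − (−0.746) = +1.521 V; balancing electrons gives n = 3.
ΔG° = −nFE°cell = −(3)(96500)(+1.521) J/mol = −440 kJ/mol.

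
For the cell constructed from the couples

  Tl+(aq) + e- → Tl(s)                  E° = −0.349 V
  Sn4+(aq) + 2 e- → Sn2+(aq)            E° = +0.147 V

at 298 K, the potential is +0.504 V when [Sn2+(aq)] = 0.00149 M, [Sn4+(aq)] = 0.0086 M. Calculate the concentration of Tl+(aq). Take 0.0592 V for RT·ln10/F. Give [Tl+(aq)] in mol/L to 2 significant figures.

1.8 M

The Sn⁴⁺/Sn²⁺ couple has the larger reduction potential, so it is the cathode: E°cell = +0.147 − (−0.349) = +0.496 V and n = 2.
Since E = E° − (0.0592/n)·log Q, log Q = n(E° − E)/0.0592 = −0.270.
The balanced reaction is Sn4+(aq) + 2 Tl(s) → Sn2+(aq) + 2 Tl+(aq), so Q = ([Sn2+(aq)]·[Tl+(aq)]^2) / [Sn4+(aq)].
Isolating [Tl+(aq)] in Q = 10^{−0.270} yields log [Tl+(aq)] = 0.246, i.e. 1.8 M.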